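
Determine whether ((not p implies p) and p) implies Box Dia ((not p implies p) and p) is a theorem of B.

Tableau for the negation not (((not p implies p) and p) implies Box Dia ((not p implies p) and p)):
1. not (((not p implies p) and p) implies Box Dia ((not p implies p) and p)), 0
2. (not p implies p) and p, 0
3. not Box Dia ((not p implies p) and p), 0
4. not p implies p, 0
5. p, 0
6. not Dia ((not p implies p) and p), 1
7. not ((not p implies p) and p), 0
8. not ((not p implies p) and p), 1
9. not (not p implies p), 0
10. not p, 0
Accessibility: 0R0, 0R1, 1R0, 1R1
Branch closes: p and not p both at 0.
Every branch of the negation's tableau closes; the branch above is one of them.

Yes, valid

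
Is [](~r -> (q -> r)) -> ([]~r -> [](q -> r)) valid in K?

Valid in K

Tableau for the negation ~([](~r -> (q -> r)) -> ([]~r -> [](q -> r))):
1. ~([](~r -> (q -> r)) -> ([]~r -> [](q -> r))), 0
2. [](~r -> (q -> r)), 0
3. ~([]~r -> [](q -> r)), 0
4. []~r, 0
5. ~[](q -> r), 0
6. ~(q -> r), 1
7. q, 1
8. ~r, 1
9. ~r -> (q -> r), 1
10. q -> r, 1
11. r, 1
Accessibility: 0R1
Branch closes: r and ~r both at 1.
All branches of the negation close; one closing branch shown above.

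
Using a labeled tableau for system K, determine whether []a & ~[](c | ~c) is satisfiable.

Unsatisfiable (every branch closes)

1. []a & ~[](c | ~c), u
2. []a, u
3. ~[](c | ~c), u
4. ~(c | ~c), v
5. ~c, v
6. c, v
Accessibility: uRv
Branch closes: c and ~c both at v.
(One branch shown.) All branches close.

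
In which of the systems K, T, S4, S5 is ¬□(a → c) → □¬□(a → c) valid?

S5

S5-tableau for the negation ¬(¬□(a → c) → □¬□(a → c)):
1. ¬(¬□(a → c) → □¬□(a → c)), u
2. ¬□(a → c), u
3. ¬□¬□(a → c), u
4. ¬(a → c), v
5. a, v
6. ¬c, v
7. □(a → c), w
8. a → c, u
9. a → c, v
10. a → c, w
11. c, u
12. c, v
Accessibility: uRu, uRv, uRw, vRu, vRv, vRw, wRu, wRv, wRw
Branch closes: c and ¬c both at v.
Every branch closes (one shown): valid in S5.
S4-tableau for the negation ¬(¬□(a → c) → □¬□(a → c)):
1. ¬(¬□(a → c) → □¬□(a → c)), u
2. ¬□(a → c), u
3. ¬□¬□(a → c), u
4. ¬(a → c), v
5. a, v
6. ¬c, v
7. □(a → c), w
8. a → c, w
9. c, w
Accessibility: uRu, uRv, uRw, vRv, wRw
Complete open branch: countermodel on an S4-frame, so not valid in S4, nor in K, T (the same frame is also a K-frame and a T-frame).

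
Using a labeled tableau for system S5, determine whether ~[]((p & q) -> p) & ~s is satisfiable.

1. ~[]((p & q) -> p) & ~s, 0
2. ~[]((p & q) -> p), 0
3. ~s, 0
4. ~((p & q) -> p), 1
5. p & q, 1
6. ~p, 1
7. p, 1
8. q, 1
Accessibility: 0R0, 0R1, 1R0, 1R1
Branch closes: p and ~p both at 1.
(One branch shown.) All branches close.

Unsatisfiable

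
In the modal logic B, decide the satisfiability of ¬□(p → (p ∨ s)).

1. ¬□(p → (p ∨ s)), 0
2. ¬(p → (p ∨ s)), 1
3. p, 1
4. ¬(p ∨ s), 1
5. ¬p, 1
6. ¬s, 1
Accessibility: 0R0, 0R1, 1R0, 1R1
Branch closes: p and ¬p both at 1.
Every branch closes; the branch above is one of them.

Unsatisfiable (every branch closes)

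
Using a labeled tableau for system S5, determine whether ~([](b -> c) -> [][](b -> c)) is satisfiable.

Unsatisfiable

1. ~([](b -> c) -> [][](b -> c)), 0
2. [](b -> c), 0   [~->-rule on 1]
3. ~[][](b -> c), 0   [~->-rule on 1]
4. b -> c, 0   [[]-rule on 2 via 0R0]
5. c, 0   [->-rule on 4 (branches; this branch)]
6. ~[](b -> c), 1   [~[]-rule on 3: fresh world 1, 0R1]
7. b -> c, 1   [[]-rule on 2 via 0R1]
8. c, 1   [->-rule on 7 (branches; this branch)]
9. ~(b -> c), 2   [~[]-rule on 6: fresh world 2, 1R2]
10. b, 2   [~->-rule on 9]
11. ~c, 2   [~->-rule on 9]
12. b -> c, 2   [[]-rule on 2 via 0R2]
13. c, 2   [->-rule on 12 (branches; this branch)]
Accessibility: 0R0, 0R1, 0R2, 1R0, 1R1, 1R2, 2R0, 2R1, 2R2
Branch closes: c and ~c both at 2.
(One branch shown.) All branches close.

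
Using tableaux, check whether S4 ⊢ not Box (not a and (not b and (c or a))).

Not valid

Tableau for the negation Box (not a and (not b and (c or a))):
1. Box (not a and (not b and (c or a))), w0
2. not a and (not b and (c or a)), w0
3. not a, w0
4. not b and (c or a), w0
5. not b, w0
6. c or a, w0
7. c, w0
Accessibility: w0Rw0
The negation has an open branch (countermodel exists).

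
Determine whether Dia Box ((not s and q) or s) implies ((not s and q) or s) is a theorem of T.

Not valid

Tableau for the negation not (Dia Box ((not s and q) or s) implies ((not s and q) or s)):
1. not (Dia Box ((not s and q) or s) implies ((not s and q) or s)), 0
2. Dia Box ((not s and q) or s), 0
3. not ((not s and q) or s), 0
4. not (not s and q), 0
5. not s, 0
6. not q, 0
7. Box ((not s and q) or s), 1
8. (not s and q) or s, 1
9. s, 1
Accessibility: 0R0, 0R1, 1R1
The negation has an open branch (countermodel exists).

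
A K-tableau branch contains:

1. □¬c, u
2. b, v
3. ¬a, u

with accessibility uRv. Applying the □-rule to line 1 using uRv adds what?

¬c, v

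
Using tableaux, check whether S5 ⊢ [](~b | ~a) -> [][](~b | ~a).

Valid

Tableau for the negation ~([](~b | ~a) -> [][](~b | ~a)):
1. ~([](~b | ~a) -> [][](~b | ~a)), w0
2. [](~b | ~a), w0   [~->-rule on 1]
3. ~[][](~b | ~a), w0   [~->-rule on 1]
4. ~b | ~a, w0   [[]-rule on 2 via w0Rw0]
5. ~a, w0   [|-rule on 4 (branches; this branch)]
6. ~[](~b | ~a), w1   [~[]-rule on 3: fresh world w1, w0Rw1]
7. ~b | ~a, w1   [[]-rule on 2 via w0Rw1]
8. ~a, w1   [|-rule on 7 (branches; this branch)]
9. ~(~b | ~a), w2   [~[]-rule on 6: fresh world w2, w1Rw2]
10. b, w2   [~|-rule on 9]
11. a, w2   [~|-rule on 9]
12. ~b | ~a, w2   [[]-rule on 2 via w0Rw2]
13. ~a, w2   [|-rule on 12 (branches; this branch)]
Accessibility: w0Rw0, w0Rw1, w0Rw2, w1Rw0, w1Rw1, w1Rw2, w2Rw0, w2Rw1, w2Rw2
Branch closes: a and ~a both at w2.
All branches of the negation close; one closing branch shown above.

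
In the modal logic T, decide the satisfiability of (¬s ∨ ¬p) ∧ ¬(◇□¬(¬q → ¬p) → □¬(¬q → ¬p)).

1. (¬s ∨ ¬p) ∧ ¬(◇□¬(¬q → ¬p) → □¬(¬q → ¬p)), 0
2. ¬s ∨ ¬p, 0   [∧-rule on 1]
3. ¬(◇□¬(¬q → ¬p) → □¬(¬q → ¬p)), 0   [∧-rule on 1]
4. ◇□¬(¬q → ¬p), 0   [¬→-rule on 3]
5. ¬□¬(¬q → ¬p), 0   [¬→-rule on 3]
6. ¬p, 0   [∨-rule on 2 (branches; this branch)]
7. □¬(¬q → ¬p), 1   [◇-rule on 4: fresh world 1, 0R1]
8. ¬(¬q → ¬p), 1   [□-rule on 7 via 1R1]
9. ¬q, 1   [¬→-rule on 8]
10. p, 1   [¬→-rule on 8]
11. ¬q → ¬p, 2   [¬□-rule on 5: fresh world 2, 0R2]
12. ¬p, 2   [→-rule on 11 (branches; this branch)]
Accessibility: 0R0, 0R1, 0R2, 1R1, 2R2

Satisfiable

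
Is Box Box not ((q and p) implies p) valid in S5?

Tableau for the negation not Box Box not ((q and p) implies p):
1. not Box Box not ((q and p) implies p), u
2. not Box not ((q and p) implies p), v   [neg-Box-rule on 1: fresh world v, uRv]
3. (q and p) implies p, w   [neg-Box-rule on 2: fresh world w, vRw]
4. p, w   [implies-rule on 3 (branches; this branch)]
Accessibility: uRu, uRv, uRw, vRu, vRv, vRw, wRu, wRv, wRw
The negation has an open branch (countermodel exists).

No, not valid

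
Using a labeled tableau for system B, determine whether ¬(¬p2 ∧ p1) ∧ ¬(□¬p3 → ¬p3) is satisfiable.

1. ¬(¬p2 ∧ p1) ∧ ¬(□¬p3 → ¬p3), 0
2. ¬(¬p2 ∧ p1), 0
3. ¬(□¬p3 → ¬p3), 0
4. □¬p3, 0
5. p3, 0
6. ¬p3, 0
Accessibility: 0R0
Branch closes: p3 and ¬p3 both at 0.
All branches of the tableau close; one closing branch shown above.

Unsatisfiable (every branch closes)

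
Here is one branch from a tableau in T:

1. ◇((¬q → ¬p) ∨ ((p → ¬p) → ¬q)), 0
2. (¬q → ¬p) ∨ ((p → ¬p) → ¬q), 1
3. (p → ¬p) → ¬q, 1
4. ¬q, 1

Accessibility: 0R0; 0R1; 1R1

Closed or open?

No world carries both an atom and its negation.

Open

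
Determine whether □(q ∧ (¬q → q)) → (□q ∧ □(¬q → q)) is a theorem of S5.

Tableau for the negation ¬(□(q ∧ (¬q → q)) → (□q ∧ □(¬q → q))):
1. ¬(□(q ∧ (¬q → q)) → (□q ∧ □(¬q → q))), w0
2. □(q ∧ (¬q → q)), w0   [¬→-rule on 1]
3. ¬(□q ∧ □(¬q → q)), w0   [¬→-rule on 1]
4. q ∧ (¬q → q), w0   [□-rule on 2 via w0Rw0]
5. q, w0   [∧-rule on 4]
6. ¬q → q, w0   [∧-rule on 4]
7. ¬□(¬q → q), w0   [¬∧-rule on 3 (branches; this branch)]
8. ¬(¬q → q), w1   [¬□-rule on 7: fresh world w1, w0Rw1]
9. ¬q, w1   [¬→-rule on 8]
10. q ∧ (¬q → q), w1   [□-rule on 2 via w0Rw1]
11. q, w1   [∧-rule on 10]
12. ¬q → q, w1   [∧-rule on 10]
Accessibility: w0Rw0, w0Rw1, w1Rw0, w1Rw1
Branch closes: q and ¬q both at w1.
All branches of the negation close; one closing branch shown above.

Valid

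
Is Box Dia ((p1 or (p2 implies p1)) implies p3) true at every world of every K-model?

Invalid (countermodel exists)

Tableau for the negation not Box Dia ((p1 or (p2 implies p1)) implies p3):
1. not Box Dia ((p1 or (p2 implies p1)) implies p3), 0
2. not Dia ((p1 or (p2 implies p1)) implies p3), 1
Accessibility: 0R1
The negation has an open branch (countermodel exists).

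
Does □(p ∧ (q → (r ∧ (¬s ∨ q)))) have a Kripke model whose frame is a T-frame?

1. □(p ∧ (q → (r ∧ (¬s ∨ q)))), u
2. p ∧ (q → (r ∧ (¬s ∨ q))), u
3. p, u
4. q → (r ∧ (¬s ∨ q)), u
5. r ∧ (¬s ∨ q), u
6. r, u
7. ¬s ∨ q, u
8. q, u
Accessibility: uRu

Satisfiable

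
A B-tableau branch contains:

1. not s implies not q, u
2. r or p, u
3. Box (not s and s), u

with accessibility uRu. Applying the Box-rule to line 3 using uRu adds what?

not s and s, u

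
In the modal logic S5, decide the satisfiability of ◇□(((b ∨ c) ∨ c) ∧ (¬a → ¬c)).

1. ◇□(((b ∨ c) ∨ c) ∧ (¬a → ¬c)), 0
2. □(((b ∨ c) ∨ c) ∧ (¬a → ¬c)), 1
3. ((b ∨ c) ∨ c) ∧ (¬a → ¬c), 0
4. (b ∨ c) ∨ c, 0
5. ¬a → ¬c, 0
6. ((b ∨ c) ∨ c) ∧ (¬a → ¬c), 1
7. (b ∨ c) ∨ c, 1
8. ¬a → ¬c, 1
9. c, 0
10. a, 0
11. c, 1
12. a, 1
Accessibility: 0R0, 0R1, 1R0, 1R1

Satisfiable (open branch found)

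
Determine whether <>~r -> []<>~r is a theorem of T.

No, not valid

Tableau for the negation ~(<>~r -> []<>~r):
1. ~(<>~r -> []<>~r), w0
2. <>~r, w0   [~->-rule on 1]
3. ~[]<>~r, w0   [~->-rule on 1]
4. ~r, w1   [<>-rule on 2: fresh world w1, w0Rw1]
5. ~<>~r, w2   [~[]-rule on 3: fresh world w2, w0Rw2]
6. r, w2   [~<>-rule on 5 via w2Rw2]
Accessibility: w0Rw0, w0Rw1, w0Rw2, w1Rw1, w2Rw2
The negation has an open branch (countermodel exists).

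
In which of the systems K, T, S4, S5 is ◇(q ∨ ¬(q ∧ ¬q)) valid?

T, S4, S5

K-tableau for the negation ¬◇(q ∨ ¬(q ∧ ¬q)):
1. ¬◇(q ∨ ¬(q ∧ ¬q)), w0
Complete open branch: countermodel on a K-frame, so not valid in K.
T-tableau for the negation ¬◇(q ∨ ¬(q ∧ ¬q)):
1. ¬◇(q ∨ ¬(q ∧ ¬q)), w0
2. ¬(q ∨ ¬(q ∧ ¬q)), w0
3. ¬q, w0
4. q ∧ ¬q, w0
5. q, w0
Accessibility: w0Rw0
Branch closes: q and ¬q both at w0.
Every branch closes (one shown): valid in T, hence also in S4, S5 (every theorem of T is a theorem of S4 and S5).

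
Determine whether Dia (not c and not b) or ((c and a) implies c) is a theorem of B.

Yes, valid

Tableau for the negation not (Dia (not c and not b) or ((c and a) implies c)):
1. not (Dia (not c and not b) or ((c and a) implies c)), w0
2. not Dia (not c and not b), w0
3. not ((c and a) implies c), w0
4. c and a, w0
5. not c, w0
6. c, w0
7. a, w0
Accessibility: w0Rw0
Branch closes: c and not c both at w0.
Every branch of the negation's tableau closes; the branch above is one of them.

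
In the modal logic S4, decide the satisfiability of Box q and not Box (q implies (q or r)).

1. Box q and not Box (q implies (q or r)), w0
2. Box q, w0
3. not Box (q implies (q or r)), w0
4. q, w0
5. not (q implies (q or r)), w1
6. q, w1
7. not (q or r), w1
8. not q, w1
9. not r, w1
Accessibility: w0Rw0, w0Rw1, w1Rw1
Branch closes: q and not q both at w1.
All branches of the tableau close; one closing branch shown above.

Unsatisfiable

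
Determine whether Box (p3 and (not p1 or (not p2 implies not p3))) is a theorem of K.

Tableau for the negation not Box (p3 and (not p1 or (not p2 implies not p3))):
1. not Box (p3 and (not p1 or (not p2 implies not p3))), u
2. not (p3 and (not p1 or (not p2 implies not p3))), v
3. not (not p1 or (not p2 implies not p3)), v
4. p1, v
5. not (not p2 implies not p3), v
6. not p2, v
7. p3, v
Accessibility: uRv
The negation has an open branch (countermodel exists).

Invalid (countermodel exists)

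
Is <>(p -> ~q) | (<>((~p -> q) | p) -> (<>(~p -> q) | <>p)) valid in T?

Yes, valid

Tableau for the negation ~(<>(p -> ~q) | (<>((~p -> q) | p) -> (<>(~p -> q) | <>p))):
1. ~(<>(p -> ~q) | (<>((~p -> q) | p) -> (<>(~p -> q) | <>p))), 0
2. ~<>(p -> ~q), 0
3. ~(<>((~p -> q) | p) -> (<>(~p -> q) | <>p)), 0
4. <>((~p -> q) | p), 0
5. ~(<>(~p -> q) | <>p), 0
6. ~<>(~p -> q), 0
7. ~<>p, 0
8. ~(p -> ~q), 0
9. p, 0
10. q, 0
11. ~(~p -> q), 0
12. ~p, 0
13. ~q, 0
Accessibility: 0R0
Branch closes: p and ~p both at 0.
All branches of the negation close; one closing branch shown above.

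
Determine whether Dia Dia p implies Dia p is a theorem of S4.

Yes, valid

Tableau for the negation not (Dia Dia p implies Dia p):
1. not (Dia Dia p implies Dia p), u
2. Dia Dia p, u   [neg-implies-rule on 1]
3. not Dia p, u   [neg-implies-rule on 1]
4. not p, u   [neg-Dia-rule on 3 via uRu]
5. Dia p, v   [Dia-rule on 2: fresh world v, uRv]
6. not p, v   [neg-Dia-rule on 3 via uRv]
7. p, w   [Dia-rule on 5: fresh world w, vRw]
8. not p, w   [neg-Dia-rule on 3 via uRw]
Accessibility: uRu, uRv, uRw, vRv, vRw, wRw
Branch closes: p and not p both at w.
All branches of the negation close; one closing branch shown above.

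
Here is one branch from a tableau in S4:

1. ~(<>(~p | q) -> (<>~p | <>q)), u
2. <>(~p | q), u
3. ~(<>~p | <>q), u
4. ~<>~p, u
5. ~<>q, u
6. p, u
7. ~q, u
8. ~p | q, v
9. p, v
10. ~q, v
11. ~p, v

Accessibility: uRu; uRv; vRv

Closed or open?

Both p and ~p appear at v.

Yes, closed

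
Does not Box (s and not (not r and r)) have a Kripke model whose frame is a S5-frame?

Satisfiable (open branch found)

1. not Box (s and not (not r and r)), 0
2. not (s and not (not r and r)), 1
3. not s, 1
Accessibility: 0R0, 0R1, 1R0, 1R1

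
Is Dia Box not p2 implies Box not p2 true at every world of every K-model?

Tableau for the negation not (Dia Box not p2 implies Box not p2):
1. not (Dia Box not p2 implies Box not p2), w0
2. Dia Box not p2, w0
3. not Box not p2, w0
4. Box not p2, w1
5. p2, w2
Accessibility: w0Rw1, w0Rw2
The negation has an open branch (countermodel exists).

Not valid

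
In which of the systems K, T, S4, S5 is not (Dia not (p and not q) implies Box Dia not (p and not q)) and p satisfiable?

K, T, S4

S5-tableau for the formula:
1. not (Dia not (p and not q) implies Box Dia not (p and not q)) and p, w0
2. not (Dia not (p and not q) implies Box Dia not (p and not q)), w0
3. p, w0
4. Dia not (p and not q), w0
5. not Box Dia not (p and not q), w0
6. not (p and not q), w1
7. q, w1
8. not Dia not (p and not q), w2
9. p and not q, w0
10. not q, w0
11. p and not q, w1
12. p, w1
13. not q, w1
Accessibility: w0Rw0, w0Rw1, w0Rw2, w1Rw0, w1Rw1, w1Rw2, w2Rw0, w2Rw1, w2Rw2
Branch closes: q and not q both at w1.
Every branch closes (one shown): unsatisfiable in S5.
S4-tableau for the formula:
1. not (Dia not (p and not q) implies Box Dia not (p and not q)) and p, w0
2. not (Dia not (p and not q) implies Box Dia not (p and not q)), w0
3. p, w0
4. Dia not (p and not q), w0
5. not Box Dia not (p and not q), w0
6. not (p and not q), w1
7. q, w1
8. not Dia not (p and not q), w2
9. p and not q, w2
10. p, w2
11. not q, w2
Accessibility: w0Rw0, w0Rw1, w0Rw2, w1Rw1, w2Rw2
Complete open branch: satisfiable in S4, hence also in K, T (this S4-model is also a K-model and a T-model).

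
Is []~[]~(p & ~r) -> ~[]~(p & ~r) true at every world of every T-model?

Tableau for the negation ~([]~[]~(p & ~r) -> ~[]~(p & ~r)):
1. ~([]~[]~(p & ~r) -> ~[]~(p & ~r)), w0
2. []~[]~(p & ~r), w0
3. []~(p & ~r), w0
4. ~[]~(p & ~r), w0
5. ~(p & ~r), w0
6. r, w0
7. p & ~r, w1
8. p, w1
9. ~r, w1
10. ~[]~(p & ~r), w1
11. ~(p & ~r), w1
12. r, w1
Accessibility: w0Rw0, w0Rw1, w1Rw1
Branch closes: r and ~r both at w1.
All branches of the negation close; one closing branch shown above.

Valid in T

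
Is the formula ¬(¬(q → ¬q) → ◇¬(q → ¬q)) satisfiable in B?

1. ¬(¬(q → ¬q) → ◇¬(q → ¬q)), u
2. ¬(q → ¬q), u
3. ¬◇¬(q → ¬q), u
4. q, u
5. q → ¬q, u
6. ¬q, u
Accessibility: uRu
Branch closes: q and ¬q both at u.
Every branch closes; the branch above is one of them.

Unsatisfiable (every branch closes)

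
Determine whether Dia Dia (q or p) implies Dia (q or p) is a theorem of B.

No, not valid

Tableau for the negation not (Dia Dia (q or p) implies Dia (q or p)):
1. not (Dia Dia (q or p) implies Dia (q or p)), 0
2. Dia Dia (q or p), 0
3. not Dia (q or p), 0
4. not (q or p), 0
5. not q, 0
6. not p, 0
7. Dia (q or p), 1
8. not (q or p), 1
9. not q, 1
10. not p, 1
11. q or p, 2
12. p, 2
Accessibility: 0R0, 0R1, 1R0, 1R1, 1R2, 2R1, 2R2
The negation has an open branch (countermodel exists).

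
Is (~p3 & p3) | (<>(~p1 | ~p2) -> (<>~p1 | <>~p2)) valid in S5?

Tableau for the negation ~((~p3 & p3) | (<>(~p1 | ~p2) -> (<>~p1 | <>~p2))):
1. ~((~p3 & p3) | (<>(~p1 | ~p2) -> (<>~p1 | <>~p2))), 0
2. ~(~p3 & p3), 0   [~|-rule on 1]
3. ~(<>(~p1 | ~p2) -> (<>~p1 | <>~p2)), 0   [~|-rule on 1]
4. <>(~p1 | ~p2), 0   [~->-rule on 3]
5. ~(<>~p1 | <>~p2), 0   [~->-rule on 3]
6. ~<>~p1, 0   [~|-rule on 5]
7. ~<>~p2, 0   [~|-rule on 5]
8. p1, 0   [~<>-rule on 6 via 0R0]
9. p2, 0   [~<>-rule on 7 via 0R0]
10. ~p3, 0   [~&-rule on 2 (branches; this branch)]
11. ~p1 | ~p2, 1   [<>-rule on 4: fresh world 1, 0R1]
12. p1, 1   [~<>-rule on 6 via 0R1]
13. p2, 1   [~<>-rule on 7 via 0R1]
14. ~p2, 1   [|-rule on 11 (branches; this branch)]
Accessibility: 0R0, 0R1, 1R0, 1R1
Branch closes: p2 and ~p2 both at 1.
All branches of the negation close; one closing branch shown above.

Valid in S5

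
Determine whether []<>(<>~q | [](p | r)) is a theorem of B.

Tableau for the negation ~[]<>(<>~q | [](p | r)):
1. ~[]<>(<>~q | [](p | r)), u
2. ~<>(<>~q | [](p | r)), v
3. ~(<>~q | [](p | r)), u
4. ~<>~q, u
5. ~[](p | r), u
6. ~(<>~q | [](p | r)), v
7. ~<>~q, v
8. ~[](p | r), v
9. q, u
10. q, v
11. ~(p | r), w
12. ~p, w
13. ~r, w
14. q, w
15. ~(p | r), x
16. ~p, x
17. ~r, x
18. ~(<>~q | [](p | r)), x
19. ~<>~q, x
20. ~[](p | r), x
21. q, x
22. ~(p | r), y
23. ~p, y
24. ~r, y
25. q, y
Accessibility: uRu, uRv, uRw, vRu, vRv, vRx, wRu, wRw, xRv, xRx, xRy, yRx, yRy
The negation has an open branch (countermodel exists).

Not valid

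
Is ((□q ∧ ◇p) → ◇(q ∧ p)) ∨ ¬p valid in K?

Valid

Tableau for the negation ¬(((□q ∧ ◇p) → ◇(q ∧ p)) ∨ ¬p):
1. ¬(((□q ∧ ◇p) → ◇(q ∧ p)) ∨ ¬p), w0
2. ¬((□q ∧ ◇p) → ◇(q ∧ p)), w0
3. p, w0
4. □q ∧ ◇p, w0
5. ¬◇(q ∧ p), w0
6. □q, w0
7. ◇p, w0
8. p, w1
9. ¬(q ∧ p), w1
10. q, w1
11. ¬p, w1
Accessibility: w0Rw1
Branch closes: p and ¬p both at w1.
All branches of the negation close; one closing branch shown above.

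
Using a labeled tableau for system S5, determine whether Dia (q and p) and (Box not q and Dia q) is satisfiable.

1. Dia (q and p) and (Box not q and Dia q), w0
2. Dia (q and p), w0
3. Box not q and Dia q, w0
4. Box not q, w0
5. Dia q, w0
6. not q, w0
7. q and p, w1
8. q, w1
9. p, w1
10. not q, w1
Accessibility: w0Rw0, w0Rw1, w1Rw0, w1Rw1
Branch closes: q and not q both at w1.
Every branch closes; the branch above is one of them.

Unsatisfiable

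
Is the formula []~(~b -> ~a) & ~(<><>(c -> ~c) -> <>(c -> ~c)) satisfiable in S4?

1. []~(~b -> ~a) & ~(<><>(c -> ~c) -> <>(c -> ~c)), 0
2. []~(~b -> ~a), 0
3. ~(<><>(c -> ~c) -> <>(c -> ~c)), 0
4. <><>(c -> ~c), 0
5. ~<>(c -> ~c), 0
6. ~(~b -> ~a), 0
7. ~b, 0
8. a, 0
9. ~(c -> ~c), 0
10. c, 0
11. <>(c -> ~c), 1
12. ~(~b -> ~a), 1
13. ~b, 1
14. a, 1
15. ~(c -> ~c), 1
16. c, 1
17. c -> ~c, 2
18. ~(~b -> ~a), 2
19. ~b, 2
20. a, 2
21. ~(c -> ~c), 2
22. c, 2
23. ~c, 2
Accessibility: 0R0, 0R1, 0R2, 1R1, 1R2, 2R2
Branch closes: c and ~c both at 2.
(One branch shown.) All branches close.

Unsatisfiable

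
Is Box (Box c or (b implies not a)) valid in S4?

No, not valid

Tableau for the negation not Box (Box c or (b implies not a)):
1. not Box (Box c or (b implies not a)), w0
2. not (Box c or (b implies not a)), w1   [neg-Box-rule on 1: fresh world w1, w0Rw1]
3. not Box c, w1   [neg-or-rule on 2]
4. not (b implies not a), w1   [neg-or-rule on 2]
5. b, w1   [neg-implies-rule on 4]
6. a, w1   [neg-implies-rule on 4]
7. not c, w2   [neg-Box-rule on 3: fresh world w2, w1Rw2]
Accessibility: w0Rw0, w0Rw1, w0Rw2, w1Rw1, w1Rw2, w2Rw2
The negation has an open branch (countermodel exists).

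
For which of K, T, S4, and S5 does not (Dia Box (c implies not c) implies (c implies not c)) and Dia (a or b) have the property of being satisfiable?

S5-tableau for the formula:
1. not (Dia Box (c implies not c) implies (c implies not c)) and Dia (a or b), 0
2. not (Dia Box (c implies not c) implies (c implies not c)), 0   [and-rule on 1]
3. Dia (a or b), 0   [and-rule on 1]
4. Dia Box (c implies not c), 0   [neg-implies-rule on 2]
5. not (c implies not c), 0   [neg-implies-rule on 2]
6. c, 0   [neg-implies-rule on 5]
7. a or b, 1   [Dia-rule on 3: fresh world 1, 0R1]
8. b, 1   [or-rule on 7 (branches; this branch)]
9. Box (c implies not c), 2   [Dia-rule on 4: fresh world 2, 0R2]
10. c implies not c, 0   [Box-rule on 9 via 2R0]
11. c implies not c, 1   [Box-rule on 9 via 2R1]
12. c implies not c, 2   [Box-rule on 9 via 2R2]
13. not c, 0   [implies-rule on 10 (branches; this branch)]
Accessibility: 0R0, 0R1, 0R2, 1R0, 1R1, 1R2, 2R0, 2R1, 2R2
Branch closes: c and not c both at 0.
Every branch closes (one shown): unsatisfiable in S5.
S4-tableau for the formula:
1. not (Dia Box (c implies not c) implies (c implies not c)) and Dia (a or b), 0
2. not (Dia Box (c implies not c) implies (c implies not c)), 0   [and-rule on 1]
3. Dia (a or b), 0   [and-rule on 1]
4. Dia Box (c implies not c), 0   [neg-implies-rule on 2]
5. not (c implies not c), 0   [neg-implies-rule on 2]
6. c, 0   [neg-implies-rule on 5]
7. a or b, 1   [Dia-rule on 3: fresh world 1, 0R1]
8. b, 1   [or-rule on 7 (branches; this branch)]
9. Box (c implies not c), 2   [Dia-rule on 4: fresh world 2, 0R2]
10. c implies not c, 2   [Box-rule on 9 via 2R2]
11. not c, 2   [implies-rule on 10 (branches; this branch)]
Accessibility: 0R0, 0R1, 0R2, 1R1, 2R2
Complete open branch: satisfiable in S4, hence also in K, T (this S4-model is also a K-model and a T-model).

K, T, S4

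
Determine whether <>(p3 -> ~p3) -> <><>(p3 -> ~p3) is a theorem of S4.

Tableau for the negation ~(<>(p3 -> ~p3) -> <><>(p3 -> ~p3)):
1. ~(<>(p3 -> ~p3) -> <><>(p3 -> ~p3)), w0
2. <>(p3 -> ~p3), w0
3. ~<><>(p3 -> ~p3), w0
4. ~<>(p3 -> ~p3), w0
5. ~(p3 -> ~p3), w0
6. p3, w0
7. p3 -> ~p3, w1
8. ~<>(p3 -> ~p3), w1
9. ~(p3 -> ~p3), w1
10. p3, w1
11. ~p3, w1
Accessibility: w0Rw0, w0Rw1, w1Rw1
Branch closes: p3 and ~p3 both at w1.
Every branch of the negation's tableau closes; the branch above is one of them.

Valid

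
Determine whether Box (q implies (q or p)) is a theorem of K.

Yes, valid

Tableau for the negation not Box (q implies (q or p)):
1. not Box (q implies (q or p)), u
2. not (q implies (q or p)), v   [neg-Box-rule on 1: fresh world v, uRv]
3. q, v   [neg-implies-rule on 2]
4. not (q or p), v   [neg-implies-rule on 2]
5. not q, v   [neg-or-rule on 4]
6. not p, v   [neg-or-rule on 4]
Accessibility: uRv
Branch closes: q and not q both at v.
All branches of the negation close; one closing branch shown above.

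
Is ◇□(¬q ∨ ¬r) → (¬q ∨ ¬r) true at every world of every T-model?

Tableau for the negation ¬(◇□(¬q ∨ ¬r) → (¬q ∨ ¬r)):
1. ¬(◇□(¬q ∨ ¬r) → (¬q ∨ ¬r)), u
2. ◇□(¬q ∨ ¬r), u
3. ¬(¬q ∨ ¬r), u
4. q, u
5. r, u
6. □(¬q ∨ ¬r), v
7. ¬q ∨ ¬r, v
8. ¬r, v
Accessibility: uRu, uRv, vRv
The negation has an open branch (countermodel exists).

Invalid (countermodel exists)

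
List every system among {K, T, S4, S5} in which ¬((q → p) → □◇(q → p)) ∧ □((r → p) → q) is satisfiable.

S4-tableau for the formula:
1. ¬((q → p) → □◇(q → p)) ∧ □((r → p) → q), 0
2. ¬((q → p) → □◇(q → p)), 0
3. □((r → p) → q), 0
4. q → p, 0
5. ¬□◇(q → p), 0
6. (r → p) → q, 0
7. p, 0
8. q, 0
9. ¬◇(q → p), 1
10. (r → p) → q, 1
11. ¬(q → p), 1
12. q, 1
13. ¬p, 1
Accessibility: 0R0, 0R1, 1R1
Complete open branch: satisfiable in S4, hence also in K, T (this S4-model is also a K-model and a T-model).
S5-tableau for the formula:
1. ¬((q → p) → □◇(q → p)) ∧ □((r → p) → q), 0
2. ¬((q → p) → □◇(q → p)), 0
3. □((r → p) → q), 0
4. q → p, 0
5. ¬□◇(q → p), 0
6. (r → p) → q, 0
7. ¬q, 0
8. ¬(r → p), 0
9. r, 0
10. ¬p, 0
11. ¬◇(q → p), 1
12. (r → p) → q, 1
13. ¬(q → p), 0
14. q, 0
Accessibility: 0R0, 0R1, 1R0, 1R1
Branch closes: q and ¬q both at 0.
Every branch closes (one shown): unsatisfiable in S5.

K, T, S4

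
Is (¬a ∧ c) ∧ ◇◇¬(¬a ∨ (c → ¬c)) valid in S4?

Tableau for the negation ¬((¬a ∧ c) ∧ ◇◇¬(¬a ∨ (c → ¬c))):
1. ¬((¬a ∧ c) ∧ ◇◇¬(¬a ∨ (c → ¬c))), w0
2. ¬◇◇¬(¬a ∨ (c → ¬c)), w0
3. ¬◇¬(¬a ∨ (c → ¬c)), w0
4. ¬a ∨ (c → ¬c), w0
5. c → ¬c, w0
6. ¬c, w0
Accessibility: w0Rw0
The negation has an open branch (countermodel exists).

Not valid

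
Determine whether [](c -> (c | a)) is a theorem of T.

Tableau for the negation ~[](c -> (c | a)):
1. ~[](c -> (c | a)), 0
2. ~(c -> (c | a)), 1   [~[]-rule on 1: fresh world 1, 0R1]
3. c, 1   [~->-rule on 2]
4. ~(c | a), 1   [~->-rule on 2]
5. ~c, 1   [~|-rule on 4]
6. ~a, 1   [~|-rule on 4]
Accessibility: 0R0, 0R1, 1R1
Branch closes: c and ~c both at 1.
Every branch of the negation's tableau closes; the branch above is one of them.

Yes, valid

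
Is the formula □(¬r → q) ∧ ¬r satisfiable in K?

Yes, satisfiable

1. □(¬r → q) ∧ ¬r, 0
2. □(¬r → q), 0
3. ¬r, 0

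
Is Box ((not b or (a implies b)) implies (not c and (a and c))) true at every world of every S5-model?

Tableau for the negation not Box ((not b or (a implies b)) implies (not c and (a and c))):
1. not Box ((not b or (a implies b)) implies (not c and (a and c))), 0
2. not ((not b or (a implies b)) implies (not c and (a and c))), 1   [neg-Box-rule on 1: fresh world 1, 0R1]
3. not b or (a implies b), 1   [neg-implies-rule on 2]
4. not (not c and (a and c)), 1   [neg-implies-rule on 2]
5. a implies b, 1   [or-rule on 3 (branches; this branch)]
6. not (a and c), 1   [neg-and-rule on 4 (branches; this branch)]
7. b, 1   [implies-rule on 5 (branches; this branch)]
8. not c, 1   [neg-and-rule on 6 (branches; this branch)]
Accessibility: 0R0, 0R1, 1R0, 1R1
The negation has an open branch (countermodel exists).

Invalid (countermodel exists)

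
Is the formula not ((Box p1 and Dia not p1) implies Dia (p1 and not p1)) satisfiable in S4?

1. not ((Box p1 and Dia not p1) implies Dia (p1 and not p1)), u
2. Box p1 and Dia not p1, u   [neg-implies-rule on 1]
3. not Dia (p1 and not p1), u   [neg-implies-rule on 1]
4. Box p1, u   [and-rule on 2]
5. Dia not p1, u   [and-rule on 2]
6. not (p1 and not p1), u   [neg-Dia-rule on 3 via uRu]
7. p1, u   [Box-rule on 4 via uRu]
8. not p1, v   [Dia-rule on 5: fresh world v, uRv]
9. not (p1 and not p1), v   [neg-Dia-rule on 3 via uRv]
10. p1, v   [Box-rule on 4 via uRv]
Accessibility: uRu, uRv, vRv
Branch closes: p1 and not p1 both at v.
Every branch closes; the branch above is one of them.

Unsatisfiable (every branch closes)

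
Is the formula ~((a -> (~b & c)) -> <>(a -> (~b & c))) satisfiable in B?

No, unsatisfiable

1. ~((a -> (~b & c)) -> <>(a -> (~b & c))), 0
2. a -> (~b & c), 0
3. ~<>(a -> (~b & c)), 0
4. ~(a -> (~b & c)), 0
5. a, 0
6. ~(~b & c), 0
7. ~b & c, 0
8. ~b, 0
9. c, 0
10. ~c, 0
Accessibility: 0R0
Branch closes: c and ~c both at 0.
All branches of the tableau close; one closing branch shown above.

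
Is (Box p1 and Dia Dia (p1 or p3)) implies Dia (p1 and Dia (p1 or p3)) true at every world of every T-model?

Yes, valid

Tableau for the negation not ((Box p1 and Dia Dia (p1 or p3)) implies Dia (p1 and Dia (p1 or p3))):
1. not ((Box p1 and Dia Dia (p1 or p3)) implies Dia (p1 and Dia (p1 or p3))), 0
2. Box p1 and Dia Dia (p1 or p3), 0
3. not Dia (p1 and Dia (p1 or p3)), 0
4. Box p1, 0
5. Dia Dia (p1 or p3), 0
6. not (p1 and Dia (p1 or p3)), 0
7. p1, 0
8. not Dia (p1 or p3), 0
9. not (p1 or p3), 0
10. not p1, 0
11. not p3, 0
Accessibility: 0R0
Branch closes: p1 and not p1 both at 0.
All branches of the negation close; one closing branch shown above.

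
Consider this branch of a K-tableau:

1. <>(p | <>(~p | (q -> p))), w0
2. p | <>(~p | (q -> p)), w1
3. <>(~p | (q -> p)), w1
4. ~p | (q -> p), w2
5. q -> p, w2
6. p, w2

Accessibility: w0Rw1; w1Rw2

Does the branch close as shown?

There is no literal clash: for every atom and world, at most one sign appears.

Open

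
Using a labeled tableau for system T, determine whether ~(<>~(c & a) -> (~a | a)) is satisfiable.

1. ~(<>~(c & a) -> (~a | a)), 0
2. <>~(c & a), 0
3. ~(~a | a), 0
4. a, 0
5. ~a, 0
Accessibility: 0R0
Branch closes: a and ~a both at 0.
Every branch closes; the branch above is one of them.

Unsatisfiable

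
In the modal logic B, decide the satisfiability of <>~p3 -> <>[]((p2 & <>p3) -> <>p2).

1. <>~p3 -> <>[]((p2 & <>p3) -> <>p2), 0
2. <>[]((p2 & <>p3) -> <>p2), 0   [->-rule on 1 (branches; this branch)]
3. []((p2 & <>p3) -> <>p2), 1   [<>-rule on 2: fresh world 1, 0R1]
4. (p2 & <>p3) -> <>p2, 0   [[]-rule on 3 via 1R0]
5. (p2 & <>p3) -> <>p2, 1   [[]-rule on 3 via 1R1]
6. <>p2, 0   [->-rule on 4 (branches; this branch)]
7. <>p2, 1   [->-rule on 5 (branches; this branch)]
8. p2, 2   [<>-rule on 6: fresh world 2, 0R2]
9. p2, 3   [<>-rule on 7: fresh world 3, 1R3]
10. (p2 & <>p3) -> <>p2, 3   [[]-rule on 3 via 1R3]
11. <>p2, 3   [->-rule on 10 (branches; this branch)]
12. p2, 4   [<>-rule on 11: fresh world 4, 3R4]
Accessibility: 0R0, 0R1, 0R2, 1R0, 1R1, 1R3, 2R0, 2R2, 3R1, 3R3, 3R4, 4R3, 4R4

Satisfiable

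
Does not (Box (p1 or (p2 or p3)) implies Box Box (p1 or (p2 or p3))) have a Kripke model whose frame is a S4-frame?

No, unsatisfiable

1. not (Box (p1 or (p2 or p3)) implies Box Box (p1 or (p2 or p3))), u
2. Box (p1 or (p2 or p3)), u
3. not Box Box (p1 or (p2 or p3)), u
4. p1 or (p2 or p3), u
5. p2 or p3, u
6. p3, u
7. not Box (p1 or (p2 or p3)), v
8. p1 or (p2 or p3), v
9. p2 or p3, v
10. p3, v
11. not (p1 or (p2 or p3)), w
12. not p1, w
13. not (p2 or p3), w
14. not p2, w
15. not p3, w
16. p1 or (p2 or p3), w
17. p2 or p3, w
18. p3, w
Accessibility: uRu, uRv, uRw, vRv, vRw, wRw
Branch closes: p3 and not p3 both at w.
Every branch closes; the branch above is one of them.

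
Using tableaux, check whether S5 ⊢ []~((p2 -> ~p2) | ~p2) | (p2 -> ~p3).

Tableau for the negation ~([]~((p2 -> ~p2) | ~p2) | (p2 -> ~p3)):
1. ~([]~((p2 -> ~p2) | ~p2) | (p2 -> ~p3)), u
2. ~[]~((p2 -> ~p2) | ~p2), u
3. ~(p2 -> ~p3), u
4. p2, u
5. p3, u
6. (p2 -> ~p2) | ~p2, v
7. ~p2, v
Accessibility: uRu, uRv, vRu, vRv
The negation has an open branch (countermodel exists).

Invalid (countermodel exists)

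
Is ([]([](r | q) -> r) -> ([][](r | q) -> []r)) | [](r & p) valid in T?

Valid

Tableau for the negation ~(([]([](r | q) -> r) -> ([][](r | q) -> []r)) | [](r & p)):
1. ~(([]([](r | q) -> r) -> ([][](r | q) -> []r)) | [](r & p)), 0
2. ~([]([](r | q) -> r) -> ([][](r | q) -> []r)), 0
3. ~[](r & p), 0
4. []([](r | q) -> r), 0
5. ~([][](r | q) -> []r), 0
6. [][](r | q), 0
7. ~[]r, 0
8. [](r | q) -> r, 0
9. [](r | q), 0
10. r | q, 0
11. ~[](r | q), 0
12. q, 0
13. ~(r & p), 1
14. [](r | q) -> r, 1
15. [](r | q), 1
16. r | q, 1
17. ~p, 1
18. r, 1
19. q, 1
20. ~r, 2
21. [](r | q) -> r, 2
22. [](r | q), 2
23. r | q, 2
24. ~[](r | q), 2
25. q, 2
26. ~(r | q), 3
27. ~r, 3
28. ~q, 3
29. [](r | q) -> r, 3
30. [](r | q), 3
31. r | q, 3
32. ~[](r | q), 3
33. q, 3
Accessibility: 0R0, 0R1, 0R2, 0R3, 1R1, 2R2, 3R3
Branch closes: q and ~q both at 3.
Every branch of the negation's tableau closes; the branch above is one of them.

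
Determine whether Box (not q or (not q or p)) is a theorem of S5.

Tableau for the negation not Box (not q or (not q or p)):
1. not Box (not q or (not q or p)), 0
2. not (not q or (not q or p)), 1   [neg-Box-rule on 1: fresh world 1, 0R1]
3. q, 1   [neg-or-rule on 2]
4. not (not q or p), 1   [neg-or-rule on 2]
5. not p, 1   [neg-or-rule on 4]
Accessibility: 0R0, 0R1, 1R0, 1R1
The negation has an open branch (countermodel exists).

Not valid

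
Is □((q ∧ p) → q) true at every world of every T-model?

Tableau for the negation ¬□((q ∧ p) → q):
1. ¬□((q ∧ p) → q), w0
2. ¬((q ∧ p) → q), w1
3. q ∧ p, w1
4. ¬q, w1
5. q, w1
6. p, w1
Accessibility: w0Rw0, w0Rw1, w1Rw1
Branch closes: q and ¬q both at w1.
Every branch of the negation's tableau closes; the branch above is one of them.

Valid in T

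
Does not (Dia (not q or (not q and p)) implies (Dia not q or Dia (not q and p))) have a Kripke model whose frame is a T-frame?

Unsatisfiable (every branch closes)

1. not (Dia (not q or (not q and p)) implies (Dia not q or Dia (not q and p))), 0
2. Dia (not q or (not q and p)), 0   [neg-implies-rule on 1]
3. not (Dia not q or Dia (not q and p)), 0   [neg-implies-rule on 1]
4. not Dia not q, 0   [neg-or-rule on 3]
5. not Dia (not q and p), 0   [neg-or-rule on 3]
6. q, 0   [neg-Dia-rule on 4 via 0R0]
7. not (not q and p), 0   [neg-Dia-rule on 5 via 0R0]
8. not p, 0   [neg-and-rule on 7 (branches; this branch)]
9. not q or (not q and p), 1   [Dia-rule on 2: fresh world 1, 0R1]
10. q, 1   [neg-Dia-rule on 4 via 0R1]
11. not (not q and p), 1   [neg-Dia-rule on 5 via 0R1]
12. not q and p, 1   [or-rule on 9 (branches; this branch)]
13. not q, 1   [and-rule on 12]
14. p, 1   [and-rule on 12]
Accessibility: 0R0, 0R1, 1R1
Branch closes: q and not q both at 1.
Every branch closes; the branch above is one of them.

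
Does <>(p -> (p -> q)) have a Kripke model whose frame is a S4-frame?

1. <>(p -> (p -> q)), u
2. p -> (p -> q), v
3. p -> q, v
4. q, v
Accessibility: uRu, uRv, vRv

Satisfiable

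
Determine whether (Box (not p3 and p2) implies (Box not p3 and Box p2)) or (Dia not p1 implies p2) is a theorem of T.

Yes, valid

Tableau for the negation not ((Box (not p3 and p2) implies (Box not p3 and Box p2)) or (Dia not p1 implies p2)):
1. not ((Box (not p3 and p2) implies (Box not p3 and Box p2)) or (Dia not p1 implies p2)), 0
2. not (Box (not p3 and p2) implies (Box not p3 and Box p2)), 0   [neg-or-rule on 1]
3. not (Dia not p1 implies p2), 0   [neg-or-rule on 1]
4. Box (not p3 and p2), 0   [neg-implies-rule on 2]
5. not (Box not p3 and Box p2), 0   [neg-implies-rule on 2]
6. Dia not p1, 0   [neg-implies-rule on 3]
7. not p2, 0   [neg-implies-rule on 3]
8. not p3 and p2, 0   [Box-rule on 4 via 0R0]
9. not p3, 0   [and-rule on 8]
10. p2, 0   [and-rule on 8]
Accessibility: 0R0
Branch closes: p2 and not p2 both at 0.
Every branch of the negation's tableau closes; the branch above is one of them.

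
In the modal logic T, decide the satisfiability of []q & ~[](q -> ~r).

1. []q & ~[](q -> ~r), 0
2. []q, 0
3. ~[](q -> ~r), 0
4. q, 0
5. ~(q -> ~r), 1
6. q, 1
7. r, 1
Accessibility: 0R0, 0R1, 1R1

Yes, satisfiable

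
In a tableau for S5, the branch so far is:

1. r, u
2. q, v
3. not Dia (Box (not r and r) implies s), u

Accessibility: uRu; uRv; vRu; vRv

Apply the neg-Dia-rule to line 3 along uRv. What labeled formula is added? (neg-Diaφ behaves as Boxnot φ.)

neg-Diaφ behaves as Boxnot φ: propagate the negated body to each accessible world.

not (Box (not r and r) implies s), v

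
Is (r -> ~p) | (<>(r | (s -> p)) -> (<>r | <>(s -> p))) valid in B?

Valid in B

Tableau for the negation ~((r -> ~p) | (<>(r | (s -> p)) -> (<>r | <>(s -> p)))):
1. ~((r -> ~p) | (<>(r | (s -> p)) -> (<>r | <>(s -> p)))), 0
2. ~(r -> ~p), 0
3. ~(<>(r | (s -> p)) -> (<>r | <>(s -> p))), 0
4. r, 0
5. p, 0
6. <>(r | (s -> p)), 0
7. ~(<>r | <>(s -> p)), 0
8. ~<>r, 0
9. ~<>(s -> p), 0
10. ~r, 0
Accessibility: 0R0
Branch closes: r and ~r both at 0.
Every branch of the negation's tableau closes; the branch above is one of them.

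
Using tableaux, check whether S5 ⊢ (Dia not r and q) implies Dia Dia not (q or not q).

No, not valid

Tableau for the negation not ((Dia not r and q) implies Dia Dia not (q or not q)):
1. not ((Dia not r and q) implies Dia Dia not (q or not q)), w0
2. Dia not r and q, w0
3. not Dia Dia not (q or not q), w0
4. Dia not r, w0
5. q, w0
6. not Dia not (q or not q), w0
7. q or not q, w0
8. not r, w1
9. not Dia not (q or not q), w1
10. q or not q, w1
11. not q, w1
Accessibility: w0Rw0, w0Rw1, w1Rw0, w1Rw1
The negation has an open branch (countermodel exists).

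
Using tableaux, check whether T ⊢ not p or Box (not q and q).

No, not valid

Tableau for the negation not (not p or Box (not q and q)):
1. not (not p or Box (not q and q)), w0
2. p, w0
3. not Box (not q and q), w0
4. not (not q and q), w1
5. not q, w1
Accessibility: w0Rw0, w0Rw1, w1Rw1
The negation has an open branch (countermodel exists).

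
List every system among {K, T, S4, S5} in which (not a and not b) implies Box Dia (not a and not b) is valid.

S5

S4-tableau for the negation not ((not a and not b) implies Box Dia (not a and not b)):
1. not ((not a and not b) implies Box Dia (not a and not b)), w0
2. not a and not b, w0
3. not Box Dia (not a and not b), w0
4. not a, w0
5. not b, w0
6. not Dia (not a and not b), w1
7. not (not a and not b), w1
8. b, w1
Accessibility: w0Rw0, w0Rw1, w1Rw1
Complete open branch: countermodel on an S4-frame, so not valid in S4, nor in K, T (the same frame is also a K-frame and a T-frame).
S5-tableau for the negation not ((not a and not b) implies Box Dia (not a and not b)):
1. not ((not a and not b) implies Box Dia (not a and not b)), w0
2. not a and not b, w0
3. not Box Dia (not a and not b), w0
4. not a, w0
5. not b, w0
6. not Dia (not a and not b), w1
7. not (not a and not b), w0
8. not (not a and not b), w1
9. b, w0
Accessibility: w0Rw0, w0Rw1, w1Rw0, w1Rw1
Branch closes: b and not b both at w0.
Every branch closes (one shown): valid in S5.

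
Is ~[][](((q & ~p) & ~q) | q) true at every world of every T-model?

Tableau for the negation [][](((q & ~p) & ~q) | q):
1. [][](((q & ~p) & ~q) | q), w0
2. [](((q & ~p) & ~q) | q), w0
3. ((q & ~p) & ~q) | q, w0
4. q, w0
Accessibility: w0Rw0
The negation has an open branch (countermodel exists).

Invalid (countermodel exists)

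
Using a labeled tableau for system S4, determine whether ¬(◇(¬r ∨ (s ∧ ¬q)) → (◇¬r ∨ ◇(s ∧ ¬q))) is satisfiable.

1. ¬(◇(¬r ∨ (s ∧ ¬q)) → (◇¬r ∨ ◇(s ∧ ¬q))), w0
2. ◇(¬r ∨ (s ∧ ¬q)), w0
3. ¬(◇¬r ∨ ◇(s ∧ ¬q)), w0
4. ¬◇¬r, w0
5. ¬◇(s ∧ ¬q), w0
6. r, w0
7. ¬(s ∧ ¬q), w0
8. q, w0
9. ¬r ∨ (s ∧ ¬q), w1
10. r, w1
11. ¬(s ∧ ¬q), w1
12. s ∧ ¬q, w1
13. s, w1
14. ¬q, w1
15. q, w1
Accessibility: w0Rw0, w0Rw1, w1Rw1
Branch closes: q and ¬q both at w1.
All branches of the tableau close; one closing branch shown above.

No, unsatisfiable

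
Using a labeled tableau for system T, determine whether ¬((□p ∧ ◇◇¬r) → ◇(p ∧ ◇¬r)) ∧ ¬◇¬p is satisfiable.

Unsatisfiable

1. ¬((□p ∧ ◇◇¬r) → ◇(p ∧ ◇¬r)) ∧ ¬◇¬p, 0
2. ¬((□p ∧ ◇◇¬r) → ◇(p ∧ ◇¬r)), 0   [∧-rule on 1]
3. ¬◇¬p, 0   [∧-rule on 1]
4. □p ∧ ◇◇¬r, 0   [¬→-rule on 2]
5. ¬◇(p ∧ ◇¬r), 0   [¬→-rule on 2]
6. □p, 0   [∧-rule on 4]
7. ◇◇¬r, 0   [∧-rule on 4]
8. p, 0   [¬◇-rule on 3 via 0R0]
9. ¬(p ∧ ◇¬r), 0   [¬◇-rule on 5 via 0R0]
10. ¬◇¬r, 0   [¬∧-rule on 9 (branches; this branch)]
11. r, 0   [¬◇-rule on 10 via 0R0]
12. ◇¬r, 1   [◇-rule on 7: fresh world 1, 0R1]
13. p, 1   [¬◇-rule on 3 via 0R1]
14. ¬(p ∧ ◇¬r), 1   [¬◇-rule on 5 via 0R1]
15. r, 1   [¬◇-rule on 10 via 0R1]
16. ¬◇¬r, 1   [¬∧-rule on 14 (branches; this branch)]
17. ¬r, 2   [◇-rule on 12: fresh world 2, 1R2]
18. r, 2   [¬◇-rule on 16 via 1R2]
Accessibility: 0R0, 0R1, 1R1, 1R2, 2R2
Branch closes: r and ¬r both at 2.
All branches of the tableau close; one closing branch shown above.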